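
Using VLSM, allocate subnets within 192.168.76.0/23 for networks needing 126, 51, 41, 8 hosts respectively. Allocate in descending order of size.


126 hosts -> /25 (126 usable): 192.168.76.0/25
51 hosts -> /26 (62 usable): 192.168.76.128/26
41 hosts -> /26 (62 usable): 192.168.76.192/26
8 hosts -> /28 (14 usable): 192.168.77.0/28
Allocation: 192.168.76.0/25 (126 hosts, 126 usable); 192.168.76.128/26 (51 hosts, 62 usable); 192.168.76.192/26 (41 hosts, 62 usable); 192.168.77.0/28 (8 hosts, 14 usable)


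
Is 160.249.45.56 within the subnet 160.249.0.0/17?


Subnet network: 160.249.0.0
Test IP AND mask: 160.249.0.0
Yes, 160.249.45.56 is in 160.249.0.0/17


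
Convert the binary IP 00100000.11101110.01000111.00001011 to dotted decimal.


00100000 = 32
11101110 = 238
01000111 = 71
00001011 = 11
IP: 32.238.71.11


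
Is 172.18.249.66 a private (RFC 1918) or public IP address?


RFC 1918 private ranges:
  10.0.0.0/8 (10.0.0.0 - 10.255.255.255)
  172.16.0.0/12 (172.16.0.0 - 172.31.255.255)
  192.168.0.0/16 (192.168.0.0 - 192.168.255.255)
Private (in 172.16.0.0/12)


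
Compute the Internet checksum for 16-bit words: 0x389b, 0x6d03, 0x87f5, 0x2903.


Sum all words (with carry folding):
+ 0x389b = 0x389b
+ 0x6d03 = 0xa59e
+ 0x87f5 = 0x2d94
+ 0x2903 = 0x5697
One's complement: ~0x5697
Checksum = 0xa968


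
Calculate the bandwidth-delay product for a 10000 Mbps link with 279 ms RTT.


BDP = bandwidth * RTT
= 10000 Mbps * 279 ms
= 10000 * 1e6 * 279 / 1000 bits
= 2790000000 bits
= 348750000 bytes
= 340576.1719 KB
BDP = 2790000000 bits (348750000 bytes)


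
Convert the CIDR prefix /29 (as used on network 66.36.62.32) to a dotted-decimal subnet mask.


/29 means 29 network bits, 3 host bits
Binary: 11111111111111111111111111111000
Mask: 255.255.255.248


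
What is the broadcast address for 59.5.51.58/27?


Network: 59.5.51.32/27
Host bits = 5
Set all host bits to 1:
Broadcast: 59.5.51.63


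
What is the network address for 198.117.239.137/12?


IP:   11000110.01110101.11101111.10001001
Mask: 11111111.11110000.00000000.00000000
AND operation:
Net:  11000110.01110000.00000000.00000000
Network: 198.112.0.0/12


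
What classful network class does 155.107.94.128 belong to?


First octet: 155
Binary: 10011011
10xxxxxx -> Class B (128-191)
Class B, default mask 255.255.0.0 (/16)


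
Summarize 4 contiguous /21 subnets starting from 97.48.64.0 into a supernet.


Original prefix: /21
Number of subnets: 4 = 2^2
New prefix = 21 - 2 = 19
Supernet: 97.48.64.0/19


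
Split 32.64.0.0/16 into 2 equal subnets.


New prefix = 16 + 1 = 17
Each subnet has 32768 addresses
  32.64.0.0/17
  32.64.128.0/17
Subnets: 32.64.0.0/17, 32.64.128.0/17


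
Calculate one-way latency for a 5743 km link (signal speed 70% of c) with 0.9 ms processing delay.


Speed = 0.7 * 3e5 km/s = 210000 km/s
Propagation delay = 5743 / 210000 = 0.0273 s = 27.3476 ms
Processing delay = 0.9 ms
Total one-way latency = 28.2476 ms


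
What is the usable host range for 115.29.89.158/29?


Network: 115.29.89.152
Broadcast: 115.29.89.159
First usable = network + 1
Last usable = broadcast - 1
Range: 115.29.89.153 to 115.29.89.158


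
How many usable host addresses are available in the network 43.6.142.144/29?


Host bits = 32 - 29 = 3
Total addresses = 2^3 = 8
Usable = total - 2 (network and broadcast)
Usable hosts: 6


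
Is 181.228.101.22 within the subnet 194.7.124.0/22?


Subnet network: 194.7.124.0
Test IP AND mask: 181.228.100.0
No, 181.228.101.22 is not in 194.7.124.0/22


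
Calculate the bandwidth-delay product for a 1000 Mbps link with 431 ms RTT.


BDP = bandwidth * RTT
= 1000 Mbps * 431 ms
= 1000 * 1e6 * 431 / 1000 bits
= 431000000 bits
= 53875000 bytes
= 52612.3047 KB
BDP = 431000000 bits (53875000 bytes)


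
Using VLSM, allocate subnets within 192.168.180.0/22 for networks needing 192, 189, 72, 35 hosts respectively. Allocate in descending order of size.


192 hosts -> /24 (254 usable): 192.168.180.0/24
189 hosts -> /24 (254 usable): 192.168.181.0/24
72 hosts -> /25 (126 usable): 192.168.182.0/25
35 hosts -> /26 (62 usable): 192.168.182.128/26
Allocation: 192.168.180.0/24 (192 hosts, 254 usable); 192.168.181.0/24 (189 hosts, 254 usable); 192.168.182.0/25 (72 hosts, 126 usable); 192.168.182.128/26 (35 hosts, 62 usable)


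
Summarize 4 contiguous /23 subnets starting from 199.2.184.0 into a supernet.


Original prefix: /23
Number of subnets: 4 = 2^2
New prefix = 23 - 2 = 21
Supernet: 199.2.184.0/21


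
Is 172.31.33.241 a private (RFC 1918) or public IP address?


RFC 1918 private ranges:
  10.0.0.0/8 (10.0.0.0 - 10.255.255.255)
  172.16.0.0/12 (172.16.0.0 - 172.31.255.255)
  192.168.0.0/16 (192.168.0.0 - 192.168.255.255)
Private (in 172.16.0.0/12)


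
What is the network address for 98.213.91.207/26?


IP:   01100010.11010101.01011011.11001111
Mask: 11111111.11111111.11111111.11000000
AND operation:
Net:  01100010.11010101.01011011.11000000
Network: 98.213.91.192/26


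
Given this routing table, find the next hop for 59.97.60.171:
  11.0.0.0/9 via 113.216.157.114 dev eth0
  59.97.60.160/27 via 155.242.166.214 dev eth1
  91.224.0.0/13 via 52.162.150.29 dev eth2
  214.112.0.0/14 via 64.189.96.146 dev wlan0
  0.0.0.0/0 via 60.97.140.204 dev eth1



Longest prefix match for 59.97.60.171:
  /9 11.0.0.0: no
  /27 59.97.60.160: MATCH
  /13 91.224.0.0: no
  /14 214.112.0.0: no
  /0 0.0.0.0: MATCH
Selected: next-hop 155.242.166.214 via eth1 (matched /27)


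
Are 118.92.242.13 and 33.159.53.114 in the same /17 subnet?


Mask: 255.255.128.0
118.92.242.13 AND mask = 118.92.128.0
33.159.53.114 AND mask = 33.159.0.0
No, different subnets (118.92.128.0 vs 33.159.0.0)


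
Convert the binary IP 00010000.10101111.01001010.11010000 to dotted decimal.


00010000 = 16
10101111 = 175
01001010 = 74
11010000 = 208
IP: 16.175.74.208


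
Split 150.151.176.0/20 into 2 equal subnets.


New prefix = 20 + 1 = 21
Each subnet has 2048 addresses
  150.151.176.0/21
  150.151.184.0/21
Subnets: 150.151.176.0/21, 150.151.184.0/21


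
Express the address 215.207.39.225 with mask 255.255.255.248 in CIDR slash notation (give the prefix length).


Binary: 11111111.11111111.11111111.11111000
Count leading 1s
Prefix: /29


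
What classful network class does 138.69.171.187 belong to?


First octet: 138
Binary: 10001010
10xxxxxx -> Class B (128-191)
Class B, default mask 255.255.0.0 (/16)


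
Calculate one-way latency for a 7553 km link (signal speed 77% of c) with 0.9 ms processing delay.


Speed = 0.77 * 3e5 km/s = 231000 km/s
Propagation delay = 7553 / 231000 = 0.0327 s = 32.697 ms
Processing delay = 0.9 ms
Total one-way latency = 33.597 ms


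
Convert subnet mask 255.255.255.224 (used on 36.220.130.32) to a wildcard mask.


Subnet mask: 255.255.255.224
Wildcard = 255.255.255.255 - subnet mask
255 - 255 = 0
255 - 255 = 0
255 - 255 = 0
255 - 224 = 31
Wildcard: 0.0.0.31


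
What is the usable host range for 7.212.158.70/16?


Network: 7.212.0.0
Broadcast: 7.212.255.255
First usable = network + 1
Last usable = broadcast - 1
Range: 7.212.0.1 to 7.212.255.254


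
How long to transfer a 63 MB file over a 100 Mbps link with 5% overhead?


Effective throughput = 100 * (1 - 5/100) = 95 Mbps
File size in Mb = 63 * 8 = 504 Mb
Time = 504 / 95
Time = 5.3053 seconds


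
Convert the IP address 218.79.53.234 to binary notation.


218 = 11011010
79 = 01001111
53 = 00110101
234 = 11101010
Binary: 11011010.01001111.00110101.11101010


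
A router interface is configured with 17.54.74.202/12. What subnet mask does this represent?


/12 means 12 network bits, 20 host bits
Binary: 11111111111100000000000000000000
Mask: 255.240.0.0


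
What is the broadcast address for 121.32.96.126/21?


Network: 121.32.96.0/21
Host bits = 11
Set all host bits to 1:
Broadcast: 121.32.103.255


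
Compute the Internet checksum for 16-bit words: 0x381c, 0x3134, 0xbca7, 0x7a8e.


Sum all words (with carry folding):
+ 0x381c = 0x381c
+ 0x3134 = 0x6950
+ 0xbca7 = 0x25f8
+ 0x7a8e = 0xa086
One's complement: ~0xa086
Checksum = 0x5f79


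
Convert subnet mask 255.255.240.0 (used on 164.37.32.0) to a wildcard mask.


Subnet mask: 255.255.240.0
Wildcard = 255.255.255.255 - subnet mask
255 - 255 = 0
255 - 255 = 0
255 - 240 = 15
255 - 0 = 255
Wildcard: 0.0.15.255


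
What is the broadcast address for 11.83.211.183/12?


Network: 11.80.0.0/12
Host bits = 20
Set all host bits to 1:
Broadcast: 11.95.255.255


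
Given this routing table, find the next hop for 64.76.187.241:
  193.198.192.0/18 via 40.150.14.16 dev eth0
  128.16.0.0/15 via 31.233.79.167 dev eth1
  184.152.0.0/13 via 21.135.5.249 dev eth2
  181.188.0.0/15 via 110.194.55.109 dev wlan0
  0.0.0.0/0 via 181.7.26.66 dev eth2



Longest prefix match for 64.76.187.241:
  /18 193.198.192.0: no
  /15 128.16.0.0: no
  /13 184.152.0.0: no
  /15 181.188.0.0: no
  /0 0.0.0.0: MATCH
Selected: next-hop 181.7.26.66 via eth2 (matched /0)


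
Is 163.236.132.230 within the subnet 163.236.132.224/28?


Subnet network: 163.236.132.224
Test IP AND mask: 163.236.132.224
Yes, 163.236.132.230 is in 163.236.132.224/28


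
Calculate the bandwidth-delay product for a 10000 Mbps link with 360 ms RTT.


BDP = bandwidth * RTT
= 10000 Mbps * 360 ms
= 10000 * 1e6 * 360 / 1000 bits
= 3600000000 bits
= 450000000 bytes
= 439453.125 KB
BDP = 3600000000 bits (450000000 bytes)


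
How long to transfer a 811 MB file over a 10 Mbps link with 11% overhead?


Effective throughput = 10 * (1 - 11/100) = 8.9 Mbps
File size in Mb = 811 * 8 = 6488 Mb
Time = 6488 / 8.9
Time = 728.9888 seconds


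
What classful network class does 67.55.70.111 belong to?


First octet: 67
Binary: 01000011
0xxxxxxx -> Class A (1-126)
Class A, default mask 255.0.0.0 (/8)


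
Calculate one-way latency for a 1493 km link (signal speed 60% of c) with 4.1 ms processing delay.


Speed = 0.6 * 3e5 km/s = 180000 km/s
Propagation delay = 1493 / 180000 = 0.0083 s = 8.2944 ms
Processing delay = 4.1 ms
Total one-way latency = 12.3944 ms


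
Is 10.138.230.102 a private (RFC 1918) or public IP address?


RFC 1918 private ranges:
  10.0.0.0/8 (10.0.0.0 - 10.255.255.255)
  172.16.0.0/12 (172.16.0.0 - 172.31.255.255)
  192.168.0.0/16 (192.168.0.0 - 192.168.255.255)
Private (in 10.0.0.0/8)


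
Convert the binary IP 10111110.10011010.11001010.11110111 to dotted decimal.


10111110 = 190
10011010 = 154
11001010 = 202
11110111 = 247
IP: 190.154.202.247


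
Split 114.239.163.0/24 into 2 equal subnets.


New prefix = 24 + 1 = 25
Each subnet has 128 addresses
  114.239.163.0/25
  114.239.163.128/25
Subnets: 114.239.163.0/25, 114.239.163.128/25


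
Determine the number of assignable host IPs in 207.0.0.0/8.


Host bits = 32 - 8 = 24
Total addresses = 2^24 = 16777216
Usable = total - 2 (network and broadcast)
Usable hosts: 16777214


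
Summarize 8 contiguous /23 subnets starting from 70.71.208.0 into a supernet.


Original prefix: /23
Number of subnets: 8 = 2^3
New prefix = 23 - 3 = 20
Supernet: 70.71.208.0/20


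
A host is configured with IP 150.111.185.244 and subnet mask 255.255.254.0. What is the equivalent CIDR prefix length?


Binary: 11111111.11111111.11111110.00000000
Count leading 1s
Prefix: /23


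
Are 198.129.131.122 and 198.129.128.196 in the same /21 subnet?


Mask: 255.255.248.0
198.129.131.122 AND mask = 198.129.128.0
198.129.128.196 AND mask = 198.129.128.0
Yes, same subnet (198.129.128.0)


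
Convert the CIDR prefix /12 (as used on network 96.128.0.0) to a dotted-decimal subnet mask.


/12 means 12 network bits, 20 host bits
Binary: 11111111111100000000000000000000
Mask: 255.240.0.0


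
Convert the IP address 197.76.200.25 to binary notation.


197 = 11000101
76 = 01001100
200 = 11001000
25 = 00011001
Binary: 11000101.01001100.11001000.00011001


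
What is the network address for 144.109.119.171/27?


IP:   10010000.01101101.01110111.10101011
Mask: 11111111.11111111.11111111.11100000
AND operation:
Net:  10010000.01101101.01110111.10100000
Network: 144.109.119.160/27


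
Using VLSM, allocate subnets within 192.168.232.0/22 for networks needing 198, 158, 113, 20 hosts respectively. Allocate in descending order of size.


198 hosts -> /24 (254 usable): 192.168.232.0/24
158 hosts -> /24 (254 usable): 192.168.233.0/24
113 hosts -> /25 (126 usable): 192.168.234.0/25
20 hosts -> /27 (30 usable): 192.168.234.128/27
Allocation: 192.168.232.0/24 (198 hosts, 254 usable); 192.168.233.0/24 (158 hosts, 254 usable); 192.168.234.0/25 (113 hosts, 126 usable); 192.168.234.128/27 (20 hosts, 30 usable)


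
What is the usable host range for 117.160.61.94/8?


Network: 117.0.0.0
Broadcast: 117.255.255.255
First usable = network + 1
Last usable = broadcast - 1
Range: 117.0.0.1 to 117.255.255.254


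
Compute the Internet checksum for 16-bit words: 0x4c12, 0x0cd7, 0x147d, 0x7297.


Sum all words (with carry folding):
+ 0x4c12 = 0x4c12
+ 0x0cd7 = 0x58e9
+ 0x147d = 0x6d66
+ 0x7297 = 0xdffd
One's complement: ~0xdffd
Checksum = 0x2002


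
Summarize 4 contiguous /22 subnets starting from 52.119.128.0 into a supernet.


Original prefix: /22
Number of subnets: 4 = 2^2
New prefix = 22 - 2 = 20
Supernet: 52.119.128.0/20


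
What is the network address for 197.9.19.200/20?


IP:   11000101.00001001.00010011.11001000
Mask: 11111111.11111111.11110000.00000000
AND operation:
Net:  11000101.00001001.00010000.00000000
Network: 197.9.16.0/20


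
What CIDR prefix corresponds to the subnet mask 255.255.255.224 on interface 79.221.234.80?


Binary: 11111111.11111111.11111111.11100000
Count leading 1s
Prefix: /27


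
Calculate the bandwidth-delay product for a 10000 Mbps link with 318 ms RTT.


BDP = bandwidth * RTT
= 10000 Mbps * 318 ms
= 10000 * 1e6 * 318 / 1000 bits
= 3180000000 bits
= 397500000 bytes
= 388183.5938 KB
BDP = 3180000000 bits (397500000 bytes)


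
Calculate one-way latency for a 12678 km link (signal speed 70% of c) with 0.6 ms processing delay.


Speed = 0.7 * 3e5 km/s = 210000 km/s
Propagation delay = 12678 / 210000 = 0.0604 s = 60.3714 ms
Processing delay = 0.6 ms
Total one-way latency = 60.9714 ms


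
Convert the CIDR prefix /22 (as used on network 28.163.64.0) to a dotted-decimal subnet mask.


/22 means 22 network bits, 10 host bits
Binary: 11111111111111111111110000000000
Mask: 255.255.252.0


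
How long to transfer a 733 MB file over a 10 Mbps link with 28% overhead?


Effective throughput = 10 * (1 - 28/100) = 7.2 Mbps
File size in Mb = 733 * 8 = 5864 Mb
Time = 5864 / 7.2
Time = 814.4444 seconds


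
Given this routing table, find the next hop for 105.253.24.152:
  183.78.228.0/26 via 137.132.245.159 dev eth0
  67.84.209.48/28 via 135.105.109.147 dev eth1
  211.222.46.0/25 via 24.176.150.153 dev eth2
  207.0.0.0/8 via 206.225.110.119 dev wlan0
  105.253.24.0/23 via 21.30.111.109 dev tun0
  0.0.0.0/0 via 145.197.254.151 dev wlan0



Longest prefix match for 105.253.24.152:
  /26 183.78.228.0: no
  /28 67.84.209.48: no
  /25 211.222.46.0: no
  /8 207.0.0.0: no
  /23 105.253.24.0: MATCH
  /0 0.0.0.0: MATCH
Selected: next-hop 21.30.111.109 via tun0 (matched /23)


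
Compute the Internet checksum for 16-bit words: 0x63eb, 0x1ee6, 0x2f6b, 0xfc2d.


Sum all words (with carry folding):
+ 0x63eb = 0x63eb
+ 0x1ee6 = 0x82d1
+ 0x2f6b = 0xb23c
+ 0xfc2d = 0xae6a
One's complement: ~0xae6a
Checksum = 0x5195


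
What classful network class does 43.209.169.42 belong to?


First octet: 43
Binary: 00101011
0xxxxxxx -> Class A (1-126)
Class A, default mask 255.0.0.0 (/8)


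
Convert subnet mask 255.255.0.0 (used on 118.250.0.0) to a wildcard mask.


Subnet mask: 255.255.0.0
Wildcard = 255.255.255.255 - subnet mask
255 - 255 = 0
255 - 255 = 0
255 - 0 = 255
255 - 0 = 255
Wildcard: 0.0.255.255


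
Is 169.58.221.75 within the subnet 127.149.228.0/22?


Subnet network: 127.149.228.0
Test IP AND mask: 169.58.220.0
No, 169.58.221.75 is not in 127.149.228.0/22


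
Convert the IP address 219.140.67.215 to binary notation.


219 = 11011011
140 = 10001100
67 = 01000011
215 = 11010111
Binary: 11011011.10001100.01000011.11010111


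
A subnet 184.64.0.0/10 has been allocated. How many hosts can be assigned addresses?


Host bits = 32 - 10 = 22
Total addresses = 2^22 = 4194304
Usable = total - 2 (network and broadcast)
Usable hosts: 4194302


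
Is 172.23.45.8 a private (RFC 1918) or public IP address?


RFC 1918 private ranges:
  10.0.0.0/8 (10.0.0.0 - 10.255.255.255)
  172.16.0.0/12 (172.16.0.0 - 172.31.255.255)
  192.168.0.0/16 (192.168.0.0 - 192.168.255.255)
Private (in 172.16.0.0/12)


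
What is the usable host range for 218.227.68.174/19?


Network: 218.227.64.0
Broadcast: 218.227.95.255
First usable = network + 1
Last usable = broadcast - 1
Range: 218.227.64.1 to 218.227.95.254


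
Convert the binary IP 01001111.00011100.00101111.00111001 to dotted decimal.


01001111 = 79
00011100 = 28
00101111 = 47
00111001 = 57
IP: 79.28.47.57


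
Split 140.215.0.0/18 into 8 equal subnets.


New prefix = 18 + 3 = 21
Each subnet has 2048 addresses
  140.215.0.0/21
  140.215.8.0/21
  140.215.16.0/21
  140.215.24.0/21
  140.215.32.0/21
  140.215.40.0/21
  140.215.48.0/21
  140.215.56.0/21
Subnets: 140.215.0.0/21, 140.215.8.0/21, 140.215.16.0/21, 140.215.24.0/21, 140.215.32.0/21, 140.215.40.0/21, 140.215.48.0/21, 140.215.56.0/21


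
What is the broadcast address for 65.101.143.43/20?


Network: 65.101.128.0/20
Host bits = 12
Set all host bits to 1:
Broadcast: 65.101.143.255


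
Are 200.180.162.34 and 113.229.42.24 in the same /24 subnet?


Mask: 255.255.255.0
200.180.162.34 AND mask = 200.180.162.0
113.229.42.24 AND mask = 113.229.42.0
No, different subnets (200.180.162.0 vs 113.229.42.0)


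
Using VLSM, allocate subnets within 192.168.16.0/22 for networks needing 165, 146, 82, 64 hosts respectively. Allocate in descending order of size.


165 hosts -> /24 (254 usable): 192.168.16.0/24
146 hosts -> /24 (254 usable): 192.168.17.0/24
82 hosts -> /25 (126 usable): 192.168.18.0/25
64 hosts -> /25 (126 usable): 192.168.18.128/25
Allocation: 192.168.16.0/24 (165 hosts, 254 usable); 192.168.17.0/24 (146 hosts, 254 usable); 192.168.18.0/25 (82 hosts, 126 usable); 192.168.18.128/25 (64 hosts, 126 usable)


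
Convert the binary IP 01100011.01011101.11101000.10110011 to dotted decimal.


01100011 = 99
01011101 = 93
11101000 = 232
10110011 = 179
IP: 99.93.232.179


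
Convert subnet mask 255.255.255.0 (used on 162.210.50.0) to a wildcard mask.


Subnet mask: 255.255.255.0
Wildcard = 255.255.255.255 - subnet mask
255 - 255 = 0
255 - 255 = 0
255 - 255 = 0
255 - 0 = 255
Wildcard: 0.0.0.255


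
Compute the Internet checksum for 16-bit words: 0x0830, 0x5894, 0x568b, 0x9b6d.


Sum all words (with carry folding):
+ 0x0830 = 0x0830
+ 0x5894 = 0x60c4
+ 0x568b = 0xb74f
+ 0x9b6d = 0x52bd
One's complement: ~0x52bd
Checksum = 0xad42


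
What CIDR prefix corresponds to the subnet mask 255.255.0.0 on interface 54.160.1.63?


Binary: 11111111.11111111.00000000.00000000
Count leading 1s
Prefix: /16


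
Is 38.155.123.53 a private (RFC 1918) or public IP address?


RFC 1918 private ranges:
  10.0.0.0/8 (10.0.0.0 - 10.255.255.255)
  172.16.0.0/12 (172.16.0.0 - 172.31.255.255)
  192.168.0.0/16 (192.168.0.0 - 192.168.255.255)
Public (not in any RFC 1918 range)


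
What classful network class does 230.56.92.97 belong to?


First octet: 230
Binary: 11100110
1110xxxx -> Class D (224-239)
Class D (multicast), default mask N/A


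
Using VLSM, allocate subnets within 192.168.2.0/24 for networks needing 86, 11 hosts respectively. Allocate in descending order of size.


86 hosts -> /25 (126 usable): 192.168.2.0/25
11 hosts -> /28 (14 usable): 192.168.2.128/28
Allocation: 192.168.2.0/25 (86 hosts, 126 usable); 192.168.2.128/28 (11 hosts, 14 usable)


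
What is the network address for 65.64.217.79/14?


IP:   01000001.01000000.11011001.01001111
Mask: 11111111.11111100.00000000.00000000
AND operation:
Net:  01000001.01000000.00000000.00000000
Network: 65.64.0.0/14


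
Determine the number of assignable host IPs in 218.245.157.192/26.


Host bits = 32 - 26 = 6
Total addresses = 2^6 = 64
Usable = total - 2 (network and broadcast)
Usable hosts: 62


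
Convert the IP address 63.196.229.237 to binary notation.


63 = 00111111
196 = 11000100
229 = 11100101
237 = 11101101
Binary: 00111111.11000100.11100101.11101101


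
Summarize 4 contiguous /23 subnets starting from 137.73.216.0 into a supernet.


Original prefix: /23
Number of subnets: 4 = 2^2
New prefix = 23 - 2 = 21
Supernet: 137.73.216.0/21


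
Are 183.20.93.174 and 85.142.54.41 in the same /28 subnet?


Mask: 255.255.255.240
183.20.93.174 AND mask = 183.20.93.160
85.142.54.41 AND mask = 85.142.54.32
No, different subnets (183.20.93.160 vs 85.142.54.32)


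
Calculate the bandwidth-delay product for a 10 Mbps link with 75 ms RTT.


BDP = bandwidth * RTT
= 10 Mbps * 75 ms
= 10 * 1e6 * 75 / 1000 bits
= 750000 bits
= 93750 bytes
= 91.5527 KB
BDP = 750000 bits (93750 bytes)


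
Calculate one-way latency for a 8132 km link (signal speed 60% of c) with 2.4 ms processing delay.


Speed = 0.6 * 3e5 km/s = 180000 km/s
Propagation delay = 8132 / 180000 = 0.0452 s = 45.1778 ms
Processing delay = 2.4 ms
Total one-way latency = 47.5778 ms


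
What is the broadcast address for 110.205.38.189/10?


Network: 110.192.0.0/10
Host bits = 22
Set all host bits to 1:
Broadcast: 110.255.255.255


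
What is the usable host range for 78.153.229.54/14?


Network: 78.152.0.0
Broadcast: 78.155.255.255
First usable = network + 1
Last usable = broadcast - 1
Range: 78.152.0.1 to 78.155.255.254


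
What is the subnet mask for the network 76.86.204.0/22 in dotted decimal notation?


/22 means 22 network bits, 10 host bits
Binary: 11111111111111111111110000000000
Mask: 255.255.252.0


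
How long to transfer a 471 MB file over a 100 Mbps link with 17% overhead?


Effective throughput = 100 * (1 - 17/100) = 83 Mbps
File size in Mb = 471 * 8 = 3768 Mb
Time = 3768 / 83
Time = 45.3976 seconds


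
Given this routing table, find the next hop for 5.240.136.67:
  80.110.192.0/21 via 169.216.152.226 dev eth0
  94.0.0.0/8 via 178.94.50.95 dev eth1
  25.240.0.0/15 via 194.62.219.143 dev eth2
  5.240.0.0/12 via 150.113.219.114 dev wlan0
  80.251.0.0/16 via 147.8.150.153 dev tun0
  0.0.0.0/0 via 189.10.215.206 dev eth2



Longest prefix match for 5.240.136.67:
  /21 80.110.192.0: no
  /8 94.0.0.0: no
  /15 25.240.0.0: no
  /12 5.240.0.0: MATCH
  /16 80.251.0.0: no
  /0 0.0.0.0: MATCH
Selected: next-hop 150.113.219.114 via wlan0 (matched /12)


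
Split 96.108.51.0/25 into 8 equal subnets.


New prefix = 25 + 3 = 28
Each subnet has 16 addresses
  96.108.51.0/28
  96.108.51.16/28
  96.108.51.32/28
  96.108.51.48/28
  96.108.51.64/28
  96.108.51.80/28
  96.108.51.96/28
  96.108.51.112/28
Subnets: 96.108.51.0/28, 96.108.51.16/28, 96.108.51.32/28, 96.108.51.48/28, 96.108.51.64/28, 96.108.51.80/28, 96.108.51.96/28, 96.108.51.112/28


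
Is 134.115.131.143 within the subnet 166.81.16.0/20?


Subnet network: 166.81.16.0
Test IP AND mask: 134.115.128.0
No, 134.115.131.143 is not in 166.81.16.0/20


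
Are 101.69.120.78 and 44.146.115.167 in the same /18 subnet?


Mask: 255.255.192.0
101.69.120.78 AND mask = 101.69.64.0
44.146.115.167 AND mask = 44.146.64.0
No, different subnets (101.69.64.0 vs 44.146.64.0)


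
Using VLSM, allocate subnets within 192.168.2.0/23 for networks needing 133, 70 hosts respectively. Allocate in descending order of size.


133 hosts -> /24 (254 usable): 192.168.2.0/24
70 hosts -> /25 (126 usable): 192.168.3.0/25
Allocation: 192.168.2.0/24 (133 hosts, 254 usable); 192.168.3.0/25 (70 hosts, 126 usable)


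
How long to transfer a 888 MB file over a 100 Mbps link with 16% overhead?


Effective throughput = 100 * (1 - 16/100) = 84 Mbps
File size in Mb = 888 * 8 = 7104 Mb
Time = 7104 / 84
Time = 84.5714 seconds


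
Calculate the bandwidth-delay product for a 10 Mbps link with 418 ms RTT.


BDP = bandwidth * RTT
= 10 Mbps * 418 ms
= 10 * 1e6 * 418 / 1000 bits
= 4180000 bits
= 522500 bytes
= 510.2539 KB
BDP = 4180000 bits (522500 bytes)


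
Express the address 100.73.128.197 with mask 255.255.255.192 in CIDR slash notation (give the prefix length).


Binary: 11111111.11111111.11111111.11000000
Count leading 1s
Prefix: /26


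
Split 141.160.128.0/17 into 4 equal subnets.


New prefix = 17 + 2 = 19
Each subnet has 8192 addresses
  141.160.128.0/19
  141.160.160.0/19
  141.160.192.0/19
  141.160.224.0/19
Subnets: 141.160.128.0/19, 141.160.160.0/19, 141.160.192.0/19, 141.160.224.0/19


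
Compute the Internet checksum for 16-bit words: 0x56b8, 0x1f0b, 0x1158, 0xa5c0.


Sum all words (with carry folding):
+ 0x56b8 = 0x56b8
+ 0x1f0b = 0x75c3
+ 0x1158 = 0x871b
+ 0xa5c0 = 0x2cdc
One's complement: ~0x2cdc
Checksum = 0xd323


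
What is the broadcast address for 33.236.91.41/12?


Network: 33.224.0.0/12
Host bits = 20
Set all host bits to 1:
Broadcast: 33.239.255.255


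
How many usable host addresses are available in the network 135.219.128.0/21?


Host bits = 32 - 21 = 11
Total addresses = 2^11 = 2048
Usable = total - 2 (network and broadcast)
Usable hosts: 2046


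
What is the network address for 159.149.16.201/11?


IP:   10011111.10010101.00010000.11001001
Mask: 11111111.11100000.00000000.00000000
AND operation:
Net:  10011111.10000000.00000000.00000000
Network: 159.128.0.0/11


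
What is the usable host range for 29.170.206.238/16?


Network: 29.170.0.0
Broadcast: 29.170.255.255
First usable = network + 1
Last usable = broadcast - 1
Range: 29.170.0.1 to 29.170.255.254


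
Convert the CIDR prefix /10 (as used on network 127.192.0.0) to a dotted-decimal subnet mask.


/10 means 10 network bits, 22 host bits
Binary: 11111111110000000000000000000000
Mask: 255.192.0.0


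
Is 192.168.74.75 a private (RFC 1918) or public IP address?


RFC 1918 private ranges:
  10.0.0.0/8 (10.0.0.0 - 10.255.255.255)
  172.16.0.0/12 (172.16.0.0 - 172.31.255.255)
  192.168.0.0/16 (192.168.0.0 - 192.168.255.255)
Private (in 192.168.0.0/16)


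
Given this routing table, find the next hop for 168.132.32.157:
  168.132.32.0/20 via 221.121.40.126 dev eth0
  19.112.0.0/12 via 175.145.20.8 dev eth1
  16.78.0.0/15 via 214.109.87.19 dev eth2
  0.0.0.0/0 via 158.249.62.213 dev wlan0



Longest prefix match for 168.132.32.157:
  /20 168.132.32.0: MATCH
  /12 19.112.0.0: no
  /15 16.78.0.0: no
  /0 0.0.0.0: MATCH
Selected: next-hop 221.121.40.126 via eth0 (matched /20)


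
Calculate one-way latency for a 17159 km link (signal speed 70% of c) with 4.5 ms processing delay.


Speed = 0.7 * 3e5 km/s = 210000 km/s
Propagation delay = 17159 / 210000 = 0.0817 s = 81.7095 ms
Processing delay = 4.5 ms
Total one-way latency = 86.2095 ms


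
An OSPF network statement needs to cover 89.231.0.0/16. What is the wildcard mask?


Subnet mask: 255.255.0.0
Wildcard = 255.255.255.255 - subnet mask
255 - 255 = 0
255 - 255 = 0
255 - 0 = 255
255 - 0 = 255
Wildcard: 0.0.255.255


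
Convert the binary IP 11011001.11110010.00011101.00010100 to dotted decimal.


11011001 = 217
11110010 = 242
00011101 = 29
00010100 = 20
IP: 217.242.29.20


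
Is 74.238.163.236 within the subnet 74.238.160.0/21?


Subnet network: 74.238.160.0
Test IP AND mask: 74.238.160.0
Yes, 74.238.163.236 is in 74.238.160.0/21


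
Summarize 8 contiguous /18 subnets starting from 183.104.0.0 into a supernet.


Original prefix: /18
Number of subnets: 8 = 2^3
New prefix = 18 - 3 = 15
Supernet: 183.104.0.0/15


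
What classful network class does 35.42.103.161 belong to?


First octet: 35
Binary: 00100011
0xxxxxxx -> Class A (1-126)
Class A, default mask 255.0.0.0 (/8)


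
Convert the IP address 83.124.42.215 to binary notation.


83 = 01010011
124 = 01111100
42 = 00101010
215 = 11010111
Binary: 01010011.01111100.00101010.11010111


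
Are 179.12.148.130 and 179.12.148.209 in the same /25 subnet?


Mask: 255.255.255.128
179.12.148.130 AND mask = 179.12.148.128
179.12.148.209 AND mask = 179.12.148.128
Yes, same subnet (179.12.148.128)


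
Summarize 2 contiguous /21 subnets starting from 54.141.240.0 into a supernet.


Original prefix: /21
Number of subnets: 2 = 2^1
New prefix = 21 - 1 = 20
Supernet: 54.141.240.0/20


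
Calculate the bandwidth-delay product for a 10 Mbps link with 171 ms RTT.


BDP = bandwidth * RTT
= 10 Mbps * 171 ms
= 10 * 1e6 * 171 / 1000 bits
= 1710000 bits
= 213750 bytes
= 208.7402 KB
BDP = 1710000 bits (213750 bytes)


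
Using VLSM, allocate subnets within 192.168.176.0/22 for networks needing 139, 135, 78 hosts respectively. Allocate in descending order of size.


139 hosts -> /24 (254 usable): 192.168.176.0/24
135 hosts -> /24 (254 usable): 192.168.177.0/24
78 hosts -> /25 (126 usable): 192.168.178.0/25
Allocation: 192.168.176.0/24 (139 hosts, 254 usable); 192.168.177.0/24 (135 hosts, 254 usable); 192.168.178.0/25 (78 hosts, 126 usable)


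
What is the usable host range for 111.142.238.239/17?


Network: 111.142.128.0
Broadcast: 111.142.255.255
First usable = network + 1
Last usable = broadcast - 1
Range: 111.142.128.1 to 111.142.255.254


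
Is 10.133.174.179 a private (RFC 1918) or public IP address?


RFC 1918 private ranges:
  10.0.0.0/8 (10.0.0.0 - 10.255.255.255)
  172.16.0.0/12 (172.16.0.0 - 172.31.255.255)
  192.168.0.0/16 (192.168.0.0 - 192.168.255.255)
Private (in 10.0.0.0/8)


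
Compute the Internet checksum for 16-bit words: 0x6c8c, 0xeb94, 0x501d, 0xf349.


Sum all words (with carry folding):
+ 0x6c8c = 0x6c8c
+ 0xeb94 = 0x5821
+ 0x501d = 0xa83e
+ 0xf349 = 0x9b88
One's complement: ~0x9b88
Checksum = 0x6477


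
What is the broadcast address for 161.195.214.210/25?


Network: 161.195.214.128/25
Host bits = 7
Set all host bits to 1:
Broadcast: 161.195.214.255


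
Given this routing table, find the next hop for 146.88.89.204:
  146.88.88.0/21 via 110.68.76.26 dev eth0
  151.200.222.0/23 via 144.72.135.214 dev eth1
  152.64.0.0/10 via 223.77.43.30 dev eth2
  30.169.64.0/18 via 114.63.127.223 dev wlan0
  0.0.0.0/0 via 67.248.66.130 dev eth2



Longest prefix match for 146.88.89.204:
  /21 146.88.88.0: MATCH
  /23 151.200.222.0: no
  /10 152.64.0.0: no
  /18 30.169.64.0: no
  /0 0.0.0.0: MATCH
Selected: next-hop 110.68.76.26 via eth0 (matched /21)


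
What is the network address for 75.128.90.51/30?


IP:   01001011.10000000.01011010.00110011
Mask: 11111111.11111111.11111111.11111100
AND operation:
Net:  01001011.10000000.01011010.00110000
Network: 75.128.90.48/30


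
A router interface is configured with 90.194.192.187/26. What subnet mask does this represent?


/26 means 26 network bits, 6 host bits
Binary: 11111111111111111111111111000000
Mask: 255.255.255.192


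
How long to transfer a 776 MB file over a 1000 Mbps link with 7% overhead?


Effective throughput = 1000 * (1 - 7/100) = 930.0 Mbps
File size in Mb = 776 * 8 = 6208 Mb
Time = 6208 / 930.0
Time = 6.6753 seconds


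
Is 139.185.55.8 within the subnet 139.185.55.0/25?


Subnet network: 139.185.55.0
Test IP AND mask: 139.185.55.0
Yes, 139.185.55.8 is in 139.185.55.0/25


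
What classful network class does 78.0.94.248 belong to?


First octet: 78
Binary: 01001110
0xxxxxxx -> Class A (1-126)
Class A, default mask 255.0.0.0 (/8)


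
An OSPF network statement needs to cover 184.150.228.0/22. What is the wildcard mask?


Subnet mask: 255.255.252.0
Wildcard = 255.255.255.255 - subnet mask
255 - 255 = 0
255 - 255 = 0
255 - 252 = 3
255 - 0 = 255
Wildcard: 0.0.3.255


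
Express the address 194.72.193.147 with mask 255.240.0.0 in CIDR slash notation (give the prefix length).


Binary: 11111111.11110000.00000000.00000000
Count leading 1s
Prefix: /12


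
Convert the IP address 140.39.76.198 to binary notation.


140 = 10001100
39 = 00100111
76 = 01001100
198 = 11000110
Binary: 10001100.00100111.01001100.11000110


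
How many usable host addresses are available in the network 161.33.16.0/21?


Host bits = 32 - 21 = 11
Total addresses = 2^11 = 2048
Usable = total - 2 (network and broadcast)
Usable hosts: 2046


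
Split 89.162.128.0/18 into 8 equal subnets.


New prefix = 18 + 3 = 21
Each subnet has 2048 addresses
  89.162.128.0/21
  89.162.136.0/21
  89.162.144.0/21
  89.162.152.0/21
  89.162.160.0/21
  89.162.168.0/21
  89.162.176.0/21
  89.162.184.0/21
Subnets: 89.162.128.0/21, 89.162.136.0/21, 89.162.144.0/21, 89.162.152.0/21, 89.162.160.0/21, 89.162.168.0/21, 89.162.176.0/21, 89.162.184.0/21


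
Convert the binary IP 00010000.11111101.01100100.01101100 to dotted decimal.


00010000 = 16
11111101 = 253
01100100 = 100
01101100 = 108
IP: 16.253.100.108


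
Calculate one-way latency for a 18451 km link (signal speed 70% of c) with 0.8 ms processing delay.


Speed = 0.7 * 3e5 km/s = 210000 km/s
Propagation delay = 18451 / 210000 = 0.0879 s = 87.8619 ms
Processing delay = 0.8 ms
Total one-way latency = 88.6619 ms


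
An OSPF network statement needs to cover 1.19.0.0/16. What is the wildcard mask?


Subnet mask: 255.255.0.0
Wildcard = 255.255.255.255 - subnet mask
255 - 255 = 0
255 - 255 = 0
255 - 0 = 255
255 - 0 = 255
Wildcard: 0.0.255.255


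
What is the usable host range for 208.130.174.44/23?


Network: 208.130.174.0
Broadcast: 208.130.175.255
First usable = network + 1
Last usable = broadcast - 1
Range: 208.130.174.1 to 208.130.175.254


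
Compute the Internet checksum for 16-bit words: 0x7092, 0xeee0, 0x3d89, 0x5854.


Sum all words (with carry folding):
+ 0x7092 = 0x7092
+ 0xeee0 = 0x5f73
+ 0x3d89 = 0x9cfc
+ 0x5854 = 0xf550
One's complement: ~0xf550
Checksum = 0x0aaf


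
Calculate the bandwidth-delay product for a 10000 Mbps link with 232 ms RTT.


BDP = bandwidth * RTT
= 10000 Mbps * 232 ms
= 10000 * 1e6 * 232 / 1000 bits
= 2320000000 bits
= 290000000 bytes
= 283203.125 KB
BDP = 2320000000 bits (290000000 bytes)


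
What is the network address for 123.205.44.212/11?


IP:   01111011.11001101.00101100.11010100
Mask: 11111111.11100000.00000000.00000000
AND operation:
Net:  01111011.11000000.00000000.00000000
Network: 123.192.0.0/11


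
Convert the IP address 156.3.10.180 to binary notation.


156 = 10011100
3 = 00000011
10 = 00001010
180 = 10110100
Binary: 10011100.00000011.00001010.10110100


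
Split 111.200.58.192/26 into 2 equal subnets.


New prefix = 26 + 1 = 27
Each subnet has 32 addresses
  111.200.58.192/27
  111.200.58.224/27
Subnets: 111.200.58.192/27, 111.200.58.224/27


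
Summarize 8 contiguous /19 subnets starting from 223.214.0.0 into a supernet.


Original prefix: /19
Number of subnets: 8 = 2^3
New prefix = 19 - 3 = 16
Supernet: 223.214.0.0/16


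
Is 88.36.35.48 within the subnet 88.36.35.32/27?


Subnet network: 88.36.35.32
Test IP AND mask: 88.36.35.32
Yes, 88.36.35.48 is in 88.36.35.32/27


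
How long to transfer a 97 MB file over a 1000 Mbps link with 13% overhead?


Effective throughput = 1000 * (1 - 13/100) = 870 Mbps
File size in Mb = 97 * 8 = 776 Mb
Time = 776 / 870
Time = 0.892 seconds


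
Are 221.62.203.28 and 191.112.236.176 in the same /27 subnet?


Mask: 255.255.255.224
221.62.203.28 AND mask = 221.62.203.0
191.112.236.176 AND mask = 191.112.236.160
No, different subnets (221.62.203.0 vs 191.112.236.160)


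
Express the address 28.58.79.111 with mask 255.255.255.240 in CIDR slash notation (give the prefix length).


Binary: 11111111.11111111.11111111.11110000
Count leading 1s
Prefix: /28


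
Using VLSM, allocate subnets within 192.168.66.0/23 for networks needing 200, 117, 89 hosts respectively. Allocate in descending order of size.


200 hosts -> /24 (254 usable): 192.168.66.0/24
117 hosts -> /25 (126 usable): 192.168.67.0/25
89 hosts -> /25 (126 usable): 192.168.67.128/25
Allocation: 192.168.66.0/24 (200 hosts, 254 usable); 192.168.67.0/25 (117 hosts, 126 usable); 192.168.67.128/25 (89 hosts, 126 usable)


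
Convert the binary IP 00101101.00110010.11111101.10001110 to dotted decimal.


00101101 = 45
00110010 = 50
11111101 = 253
10001110 = 142
IP: 45.50.253.142


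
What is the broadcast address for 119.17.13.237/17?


Network: 119.17.0.0/17
Host bits = 15
Set all host bits to 1:
Broadcast: 119.17.127.255


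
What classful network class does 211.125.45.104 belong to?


First octet: 211
Binary: 11010011
110xxxxx -> Class C (192-223)
Class C, default mask 255.255.255.0 (/24)


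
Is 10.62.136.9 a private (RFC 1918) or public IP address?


RFC 1918 private ranges:
  10.0.0.0/8 (10.0.0.0 - 10.255.255.255)
  172.16.0.0/12 (172.16.0.0 - 172.31.255.255)
  192.168.0.0/16 (192.168.0.0 - 192.168.255.255)
Private (in 10.0.0.0/8)


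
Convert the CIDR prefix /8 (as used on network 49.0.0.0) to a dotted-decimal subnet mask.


/8 means 8 network bits, 24 host bits
Binary: 11111111000000000000000000000000
Mask: 255.0.0.0


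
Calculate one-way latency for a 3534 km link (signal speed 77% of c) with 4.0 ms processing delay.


Speed = 0.77 * 3e5 km/s = 231000 km/s
Propagation delay = 3534 / 231000 = 0.0153 s = 15.2987 ms
Processing delay = 4.0 ms
Total one-way latency = 19.2987 ms


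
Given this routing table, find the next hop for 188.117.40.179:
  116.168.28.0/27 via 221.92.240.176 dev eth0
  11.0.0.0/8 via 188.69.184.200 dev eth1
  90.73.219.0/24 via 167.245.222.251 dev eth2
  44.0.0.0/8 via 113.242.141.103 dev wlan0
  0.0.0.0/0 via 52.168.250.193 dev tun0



Longest prefix match for 188.117.40.179:
  /27 116.168.28.0: no
  /8 11.0.0.0: no
  /24 90.73.219.0: no
  /8 44.0.0.0: no
  /0 0.0.0.0: MATCH
Selected: next-hop 52.168.250.193 via tun0 (matched /0)


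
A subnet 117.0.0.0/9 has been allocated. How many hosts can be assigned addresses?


Host bits = 32 - 9 = 23
Total addresses = 2^23 = 8388608
Usable = total - 2 (network and broadcast)
Usable hosts: 8388606


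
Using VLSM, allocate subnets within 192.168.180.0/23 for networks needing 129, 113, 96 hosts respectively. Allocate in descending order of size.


129 hosts -> /24 (254 usable): 192.168.180.0/24
113 hosts -> /25 (126 usable): 192.168.181.0/25
96 hosts -> /25 (126 usable): 192.168.181.128/25
Allocation: 192.168.180.0/24 (129 hosts, 254 usable); 192.168.181.0/25 (113 hosts, 126 usable); 192.168.181.128/25 (96 hosts, 126 usable)


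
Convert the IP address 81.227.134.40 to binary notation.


81 = 01010001
227 = 11100011
134 = 10000110
40 = 00101000
Binary: 01010001.11100011.10000110.00101000


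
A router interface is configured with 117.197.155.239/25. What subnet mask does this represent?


/25 means 25 network bits, 7 host bits
Binary: 11111111111111111111111110000000
Mask: 255.255.255.128


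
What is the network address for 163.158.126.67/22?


IP:   10100011.10011110.01111110.01000011
Mask: 11111111.11111111.11111100.00000000
AND operation:
Net:  10100011.10011110.01111100.00000000
Network: 163.158.124.0/22


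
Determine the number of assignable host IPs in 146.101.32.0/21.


Host bits = 32 - 21 = 11
Total addresses = 2^11 = 2048
Usable = total - 2 (network and broadcast)
Usable hosts: 2046


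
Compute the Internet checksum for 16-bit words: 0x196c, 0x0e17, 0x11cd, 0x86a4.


Sum all words (with carry folding):
+ 0x196c = 0x196c
+ 0x0e17 = 0x2783
+ 0x11cd = 0x3950
+ 0x86a4 = 0xbff4
One's complement: ~0xbff4
Checksum = 0x400b


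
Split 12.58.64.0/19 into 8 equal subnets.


New prefix = 19 + 3 = 22
Each subnet has 1024 addresses
  12.58.64.0/22
  12.58.68.0/22
  12.58.72.0/22
  12.58.76.0/22
  12.58.80.0/22
  12.58.84.0/22
  12.58.88.0/22
  12.58.92.0/22
Subnets: 12.58.64.0/22, 12.58.68.0/22, 12.58.72.0/22, 12.58.76.0/22, 12.58.80.0/22, 12.58.84.0/22, 12.58.88.0/22, 12.58.92.0/22
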